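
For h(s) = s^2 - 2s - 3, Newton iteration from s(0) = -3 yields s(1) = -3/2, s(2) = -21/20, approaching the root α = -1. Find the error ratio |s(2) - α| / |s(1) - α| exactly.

s(1) - α = -3/2 - (-1) = -3/2 + 1 = -1/2, so |s(1) - α| = 1/2.
s(2) - α = -21/20 - (-1) = -21/20 + 1 = -1/20, so |s(2) - α| = 1/20.
Ratio = (1/20) / (1/2) = 1/10.

1/10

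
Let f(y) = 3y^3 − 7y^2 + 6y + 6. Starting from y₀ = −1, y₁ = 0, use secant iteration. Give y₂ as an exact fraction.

f(−1) = −10, f(0) = 6. y₂ = 0 − 6·(0 − (−1))/(6 − (−10)) = −3/8.

−3/8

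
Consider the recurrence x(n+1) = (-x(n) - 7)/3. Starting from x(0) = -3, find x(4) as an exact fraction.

-143/81

x(1) = (-(-3) - 7)/3 = -4/3.
x(2) = (-(-4/3) - 7)/3 = -17/9.
x(3) = (-(-17/9) - 7)/3 = -46/27.
x(4) = (-(-46/27) - 7)/3 = -143/81.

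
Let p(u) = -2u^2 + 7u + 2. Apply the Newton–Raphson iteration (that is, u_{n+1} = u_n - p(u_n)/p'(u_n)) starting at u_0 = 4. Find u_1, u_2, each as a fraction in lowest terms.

p'(u) = -4u + 7.
p(4) = -2, p'(4) = -9, so u_1 = 4 - (-2)/(-9) = 34/9.
p(34/9) = -8/81, p'(34/9) = -73/9, so u_2 = (34/9) - (-8/81)/(-73/9) = 2474/657.

u_1 = 34/9, u_2 = 2474/657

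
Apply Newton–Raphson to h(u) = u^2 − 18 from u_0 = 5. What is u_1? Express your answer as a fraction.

h'(u) = 2u.
h(5) = 7, h'(5) = 10, so u_1 = 5 − 7/10 = 43/10.

43/10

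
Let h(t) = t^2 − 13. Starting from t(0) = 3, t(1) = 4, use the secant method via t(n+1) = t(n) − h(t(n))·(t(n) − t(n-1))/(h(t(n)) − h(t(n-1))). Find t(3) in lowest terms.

h(3) = −4, h(4) = 3. t(2) = 4 − 3·(4 − 3)/(3 − (−4)) = 25/7.
h(4) = 3, h(25/7) = −12/49. t(3) = (25/7) − (−12/49)·((25/7) − 4)/((−12/49) − 3) = 191/53.

191/53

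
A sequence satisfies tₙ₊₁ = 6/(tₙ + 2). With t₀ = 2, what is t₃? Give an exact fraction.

21/13

t₁ = 6/(2 + 2) = 3/2.
t₂ = 6/(3/2 + 2) = 12/7.
t₃ = 6/(12/7 + 2) = 21/13.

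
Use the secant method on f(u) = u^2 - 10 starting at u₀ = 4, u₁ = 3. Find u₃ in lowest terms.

136/43

f(4) = 6, f(3) = -1. u₂ = 3 - (-1)·(3 - 4)/((-1) - 6) = 22/7.
f(3) = -1, f(22/7) = -6/49. u₃ = (22/7) - (-6/49)·((22/7) - 3)/((-6/49) - (-1)) = 136/43.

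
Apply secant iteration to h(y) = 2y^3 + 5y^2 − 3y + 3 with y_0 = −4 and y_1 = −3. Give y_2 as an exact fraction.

−37/12

h(−4) = −33, h(−3) = 3. y_2 = (−3) − 3·((−3) − (−4))/(3 − (−33)) = −37/12.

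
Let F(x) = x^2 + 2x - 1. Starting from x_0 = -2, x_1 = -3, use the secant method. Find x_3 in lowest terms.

F(-2) = -1, F(-3) = 2. x_2 = (-3) - 2·((-3) - (-2))/(2 - (-1)) = -7/3.
F(-3) = 2, F(-7/3) = -2/9. x_3 = (-7/3) - (-2/9)·((-7/3) - (-3))/((-2/9) - 2) = -12/5.

-12/5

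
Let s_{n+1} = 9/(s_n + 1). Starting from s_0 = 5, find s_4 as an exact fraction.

207/68

s_1 = 9/(5 + 1) = 3/2.
s_2 = 9/(3/2 + 1) = 18/5.
s_3 = 9/(18/5 + 1) = 45/23.
s_4 = 9/(45/23 + 1) = 207/68.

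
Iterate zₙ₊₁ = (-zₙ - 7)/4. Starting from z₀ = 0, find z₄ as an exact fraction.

z₁ = (-0 - 7)/4 = -7/4.
z₂ = (-(-7/4) - 7)/4 = -21/16.
z₃ = (-(-21/16) - 7)/4 = -91/64.
z₄ = (-(-91/64) - 7)/4 = -357/256.

-357/256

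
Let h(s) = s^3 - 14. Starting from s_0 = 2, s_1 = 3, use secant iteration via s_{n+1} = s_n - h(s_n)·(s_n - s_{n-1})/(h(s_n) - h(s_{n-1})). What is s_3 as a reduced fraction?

h(2) = -6, h(3) = 13. s_2 = 3 - 13·(3 - 2)/(13 - (-6)) = 44/19.
h(3) = 13, h(44/19) = -10842/6859. s_3 = (44/19) - (-10842/6859)·((44/19) - 3)/((-10842/6859) - 13) = 18386/7693.

18386/7693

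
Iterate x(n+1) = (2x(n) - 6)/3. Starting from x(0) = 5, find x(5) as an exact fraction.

-1106/243

x(1) = (2·5 - 6)/3 = 4/3.
x(2) = (2·(4/3) - 6)/3 = -10/9.
x(3) = (2·(-10/9) - 6)/3 = -74/27.
x(4) = (2·(-74/27) - 6)/3 = -310/81.
x(5) = (2·(-310/81) - 6)/3 = -1106/243.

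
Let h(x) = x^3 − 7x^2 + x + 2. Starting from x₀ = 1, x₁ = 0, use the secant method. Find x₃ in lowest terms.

50/41

h(1) = −3, h(0) = 2. x₂ = 0 − 2·(0 − 1)/(2 − (−3)) = 2/5.
h(0) = 2, h(2/5) = 168/125. x₃ = (2/5) − (168/125)·((2/5) − 0)/((168/125) − 2) = 50/41.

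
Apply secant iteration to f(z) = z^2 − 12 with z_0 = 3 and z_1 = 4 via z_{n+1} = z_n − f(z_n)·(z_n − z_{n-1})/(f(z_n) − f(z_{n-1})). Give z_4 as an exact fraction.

724/209

f(3) = −3, f(4) = 4. z_2 = 4 − 4·(4 − 3)/(4 − (−3)) = 24/7.
f(4) = 4, f(24/7) = −12/49. z_3 = (24/7) − (−12/49)·((24/7) − 4)/((−12/49) − 4) = 45/13.
f(24/7) = −12/49, f(45/13) = −3/169. z_4 = (45/13) − (−3/169)·((45/13) − (24/7))/((−3/169) − (−12/49)) = 724/209.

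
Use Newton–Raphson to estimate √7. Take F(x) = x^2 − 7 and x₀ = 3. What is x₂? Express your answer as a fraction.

F'(x) = 2x.
F(3) = 2, F'(3) = 6, so x₁ = 3 − 2/6 = 8/3.
F(8/3) = 1/9, F'(8/3) = 16/3, so x₂ = (8/3) − (1/9)/(16/3) = 127/48.

127/48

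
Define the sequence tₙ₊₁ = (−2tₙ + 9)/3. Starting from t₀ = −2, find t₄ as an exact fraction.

t₁ = (−2·(−2) + 9)/3 = 13/3.
t₂ = (−2·(13/3) + 9)/3 = 1/9.
t₃ = (−2·(1/9) + 9)/3 = 79/27.
t₄ = (−2·(79/27) + 9)/3 = 85/81.

85/81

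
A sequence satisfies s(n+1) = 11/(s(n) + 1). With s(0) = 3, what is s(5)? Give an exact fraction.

2464/873

s(1) = 11/(3 + 1) = 11/4.
s(2) = 11/(11/4 + 1) = 44/15.
s(3) = 11/(44/15 + 1) = 165/59.
s(4) = 11/(165/59 + 1) = 649/224.
s(5) = 11/(649/224 + 1) = 2464/873.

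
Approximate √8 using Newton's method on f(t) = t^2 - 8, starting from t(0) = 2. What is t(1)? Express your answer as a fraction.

f'(t) = 2t.
f(2) = -4, f'(2) = 4, so t(1) = 2 - (-4)/4 = 3.

3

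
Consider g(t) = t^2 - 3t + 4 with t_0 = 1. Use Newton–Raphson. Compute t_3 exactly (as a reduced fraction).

-11/3

g'(t) = 2t - 3.
g(1) = 2, g'(1) = -1, so t_1 = 1 - 2/(-1) = 3.
g(3) = 4, g'(3) = 3, so t_2 = 3 - 4/3 = 5/3.
g(5/3) = 16/9, g'(5/3) = 1/3, so t_3 = (5/3) - (16/9)/(1/3) = -11/3.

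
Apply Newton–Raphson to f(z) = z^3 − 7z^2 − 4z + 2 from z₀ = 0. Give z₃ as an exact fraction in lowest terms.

94303/290526

f'(z) = 3z^2 − 14z − 4.
f(0) = 2, f'(0) = −4, so z₁ = 0 − 2/(−4) = 1/2.
f(1/2) = −13/8, f'(1/2) = −41/4, so z₂ = (1/2) − (−13/8)/(−41/4) = 14/41.
f(14/41) = −9802/68921, f'(14/41) = −14172/1681, so z₃ = (14/41) − (−9802/68921)/(−14172/1681) = 94303/290526.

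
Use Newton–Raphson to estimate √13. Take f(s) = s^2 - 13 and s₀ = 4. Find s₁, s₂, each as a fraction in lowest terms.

f'(s) = 2s.
f(4) = 3, f'(4) = 8, so s₁ = 4 - 3/8 = 29/8.
f(29/8) = 9/64, f'(29/8) = 29/4, so s₂ = (29/8) - (9/64)/(29/4) = 1673/464.

s₁ = 29/8, s₂ = 1673/464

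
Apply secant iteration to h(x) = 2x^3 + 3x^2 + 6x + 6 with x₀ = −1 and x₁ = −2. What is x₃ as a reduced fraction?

−783/694

h(−1) = 1, h(−2) = −10. x₂ = (−2) − (−10)·((−2) − (−1))/((−10) − 1) = −12/11.
h(−2) = −10, h(−12/11) = 570/1331. x₃ = (−12/11) − (570/1331)·((−12/11) − (−2))/((570/1331) − (−10)) = −783/694.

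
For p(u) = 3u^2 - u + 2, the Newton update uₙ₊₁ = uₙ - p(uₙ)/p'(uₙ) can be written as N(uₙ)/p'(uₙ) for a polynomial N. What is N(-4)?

p'(u) = 6u - 1.
N(u) = u·p'(u) - p(u) = u·(6u - 1) - (3u^2 - u + 2) = 3u^2 - 2.
N(-4) = 46.

46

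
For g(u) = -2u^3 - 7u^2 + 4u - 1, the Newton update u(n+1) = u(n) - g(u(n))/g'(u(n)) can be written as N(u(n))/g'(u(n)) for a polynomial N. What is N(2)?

g'(u) = -6u^2 - 14u + 4.
N(u) = u·g'(u) - g(u) = u·(-6u^2 - 14u + 4) - (-2u^3 - 7u^2 + 4u - 1) = -4u^3 - 7u^2 + 1.
N(2) = -59.

-59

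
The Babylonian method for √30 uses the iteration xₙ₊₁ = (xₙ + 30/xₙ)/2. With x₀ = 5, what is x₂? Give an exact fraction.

x₁ = (5 + 30/5)/2 = 11/2.
x₂ = (11/2 + 30/(11/2))/2 = 241/44.

241/44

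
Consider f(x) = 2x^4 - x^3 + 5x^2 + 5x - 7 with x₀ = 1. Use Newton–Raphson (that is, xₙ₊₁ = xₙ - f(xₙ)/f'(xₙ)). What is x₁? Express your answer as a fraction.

f'(x) = 8x^3 - 3x^2 + 10x + 5.
f(1) = 4, f'(1) = 20, so x₁ = 1 - 4/20 = 4/5.

4/5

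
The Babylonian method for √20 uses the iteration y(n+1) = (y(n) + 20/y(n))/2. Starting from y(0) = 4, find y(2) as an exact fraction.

161/36

y(1) = (4 + 20/4)/2 = 9/2.
y(2) = (9/2 + 20/(9/2))/2 = 161/36.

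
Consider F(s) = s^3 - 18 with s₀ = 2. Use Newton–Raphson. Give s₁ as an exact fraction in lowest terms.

F'(s) = 3s^2.
F(2) = -10, F'(2) = 12, so s₁ = 2 - (-10)/12 = 17/6.

17/6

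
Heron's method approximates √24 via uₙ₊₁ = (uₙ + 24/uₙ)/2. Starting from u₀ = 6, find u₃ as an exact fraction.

4801/980

u₁ = (6 + 24/6)/2 = 5.
u₂ = (5 + 24/5)/2 = 49/10.
u₃ = (49/10 + 24/(49/10))/2 = 4801/980.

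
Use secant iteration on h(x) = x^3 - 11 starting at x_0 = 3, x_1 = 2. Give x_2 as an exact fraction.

h(3) = 16, h(2) = -3. x_2 = 2 - (-3)·(2 - 3)/((-3) - 16) = 41/19.

41/19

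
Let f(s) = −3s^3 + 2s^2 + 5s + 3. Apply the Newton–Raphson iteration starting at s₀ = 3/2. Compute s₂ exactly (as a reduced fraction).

f'(s) = −9s^2 + 4s + 5.
f(3/2) = 39/8, f'(3/2) = −37/4, so s₁ = (3/2) − (39/8)/(−37/4) = 75/37.
f(75/37) = −184041/50653, f'(75/37) = −32680/1369, so s₂ = (75/37) − (−184041/50653)/(−32680/1369) = 2266959/1209160.

2266959/1209160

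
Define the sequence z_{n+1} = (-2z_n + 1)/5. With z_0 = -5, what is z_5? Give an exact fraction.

z_1 = (-2·(-5) + 1)/5 = 11/5.
z_2 = (-2·(11/5) + 1)/5 = -17/25.
z_3 = (-2·(-17/25) + 1)/5 = 59/125.
z_4 = (-2·(59/125) + 1)/5 = 7/625.
z_5 = (-2·(7/625) + 1)/5 = 611/3125.

611/3125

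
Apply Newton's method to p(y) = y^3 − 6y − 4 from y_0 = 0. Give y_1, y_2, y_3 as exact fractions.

y_1 = −2/3, y_2 = −46/63, y_3 = −402758/550179

p'(y) = 3y^2 − 6.
p(0) = −4, p'(0) = −6, so y_1 = 0 − (−4)/(−6) = −2/3.
p(−2/3) = −8/27, p'(−2/3) = −14/3, so y_2 = (−2/3) − (−8/27)/(−14/3) = −46/63.
p(−46/63) = −2080/250047, p'(−46/63) = −5822/1323, so y_3 = (−46/63) − (−2080/250047)/(−5822/1323) = −402758/550179.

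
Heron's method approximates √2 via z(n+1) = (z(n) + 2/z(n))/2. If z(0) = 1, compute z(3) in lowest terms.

z(1) = (1 + 2/1)/2 = 3/2.
z(2) = (3/2 + 2/(3/2))/2 = 17/12.
z(3) = (17/12 + 2/(17/12))/2 = 577/408.

577/408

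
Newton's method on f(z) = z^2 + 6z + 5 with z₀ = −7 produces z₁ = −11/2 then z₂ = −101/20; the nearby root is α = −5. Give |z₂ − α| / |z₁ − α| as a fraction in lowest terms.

1/10

z₁ − α = −11/2 − (−5) = −11/2 + 5 = −1/2, so |z₁ − α| = 1/2.
z₂ − α = −101/20 − (−5) = −101/20 + 5 = −1/20, so |z₂ − α| = 1/20.
Ratio = (1/20) / (1/2) = 1/10.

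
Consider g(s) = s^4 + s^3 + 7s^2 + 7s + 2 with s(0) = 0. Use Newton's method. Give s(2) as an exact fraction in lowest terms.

-3494/7567

g'(s) = 4s^3 + 3s^2 + 14s + 7.
g(0) = 2, g'(0) = 7, so s(1) = 0 - 2/7 = -2/7.
g(-2/7) = 1332/2401, g'(-2/7) = 1081/343, so s(2) = (-2/7) - (1332/2401)/(1081/343) = -3494/7567.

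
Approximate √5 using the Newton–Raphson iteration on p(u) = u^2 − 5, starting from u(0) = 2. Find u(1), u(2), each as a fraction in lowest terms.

p'(u) = 2u.
p(2) = −1, p'(2) = 4, so u(1) = 2 − (−1)/4 = 9/4.
p(9/4) = 1/16, p'(9/4) = 9/2, so u(2) = (9/4) − (1/16)/(9/2) = 161/72.

u(1) = 9/4, u(2) = 161/72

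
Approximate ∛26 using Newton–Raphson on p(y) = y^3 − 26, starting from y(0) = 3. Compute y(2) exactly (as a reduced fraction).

p'(y) = 3y^2.
p(3) = 1, p'(3) = 27, so y(1) = 3 − 1/27 = 80/27.
p(80/27) = 242/19683, p'(80/27) = 6400/243, so y(2) = (80/27) − (242/19683)/(6400/243) = 767879/259200.

767879/259200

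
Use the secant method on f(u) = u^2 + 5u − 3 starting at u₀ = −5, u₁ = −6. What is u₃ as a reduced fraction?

−72/13

f(−5) = −3, f(−6) = 3. u₂ = (−6) − 3·((−6) − (−5))/(3 − (−3)) = −11/2.
f(−6) = 3, f(−11/2) = −1/4. u₃ = (−11/2) − (−1/4)·((−11/2) − (−6))/((−1/4) − 3) = −72/13.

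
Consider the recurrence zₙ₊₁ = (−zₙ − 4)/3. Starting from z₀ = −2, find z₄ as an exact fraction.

z₁ = (−(−2) − 4)/3 = −2/3.
z₂ = (−(−2/3) − 4)/3 = −10/9.
z₃ = (−(−10/9) − 4)/3 = −26/27.
z₄ = (−(−26/27) − 4)/3 = −82/81.

−82/81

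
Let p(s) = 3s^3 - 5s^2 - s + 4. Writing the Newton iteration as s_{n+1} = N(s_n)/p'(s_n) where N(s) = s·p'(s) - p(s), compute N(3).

p'(s) = 9s^2 - 10s - 1.
N(s) = s·p'(s) - p(s) = s·(9s^2 - 10s - 1) - (3s^3 - 5s^2 - s + 4) = 6s^3 - 5s^2 - 4.
N(3) = 113.

113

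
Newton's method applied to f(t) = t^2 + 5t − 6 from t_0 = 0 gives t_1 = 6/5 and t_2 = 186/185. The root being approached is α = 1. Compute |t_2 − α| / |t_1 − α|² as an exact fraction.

t_1 − α = 6/5 − 1 = 1/5, so |t_1 − α| = 1/5.
t_2 − α = 186/185 − 1 = 1/185, so |t_2 − α| = 1/185.
|t_1 − α|² = 1/25.
Ratio = (1/185) / (1/25) = 5/37.

5/37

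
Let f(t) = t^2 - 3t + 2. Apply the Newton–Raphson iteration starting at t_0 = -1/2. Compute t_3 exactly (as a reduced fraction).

377503/384064

f'(t) = 2t - 3.
f(-1/2) = 15/4, f'(-1/2) = -4, so t_1 = (-1/2) - (15/4)/(-4) = 7/16.
f(7/16) = 225/256, f'(7/16) = -17/8, so t_2 = (7/16) - (225/256)/(-17/8) = 463/544.
f(463/544) = 50625/295936, f'(463/544) = -353/272, so t_3 = (463/544) - (50625/295936)/(-353/272) = 377503/384064.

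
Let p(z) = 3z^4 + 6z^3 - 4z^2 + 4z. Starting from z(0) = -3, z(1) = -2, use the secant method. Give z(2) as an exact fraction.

p(-3) = 33, p(-2) = -24. z(2) = (-2) - (-24)·((-2) - (-3))/((-24) - 33) = -46/19.

-46/19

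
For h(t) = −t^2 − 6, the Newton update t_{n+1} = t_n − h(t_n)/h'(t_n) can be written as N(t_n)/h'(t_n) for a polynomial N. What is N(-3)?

−3

h'(t) = −2t.
N(t) = t·h'(t) − h(t) = t·(−2t) − (−t^2 − 6) = −t^2 + 6.
N(-3) = −3.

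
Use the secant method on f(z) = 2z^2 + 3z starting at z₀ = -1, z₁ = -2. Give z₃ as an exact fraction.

-16/11

f(-1) = -1, f(-2) = 2. z₂ = (-2) - 2·((-2) - (-1))/(2 - (-1)) = -4/3.
f(-2) = 2, f(-4/3) = -4/9. z₃ = (-4/3) - (-4/9)·((-4/3) - (-2))/((-4/9) - 2) = -16/11.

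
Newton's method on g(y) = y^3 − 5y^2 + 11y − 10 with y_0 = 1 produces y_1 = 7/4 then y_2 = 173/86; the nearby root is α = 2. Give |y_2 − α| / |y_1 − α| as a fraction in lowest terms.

y_1 − α = 7/4 − 2 = −1/4, so |y_1 − α| = 1/4.
y_2 − α = 173/86 − 2 = 1/86, so |y_2 − α| = 1/86.
Ratio = (1/86) / (1/4) = 2/43.

2/43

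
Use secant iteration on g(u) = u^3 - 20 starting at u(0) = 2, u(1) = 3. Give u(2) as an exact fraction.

50/19

g(2) = -12, g(3) = 7. u(2) = 3 - 7·(3 - 2)/(7 - (-12)) = 50/19.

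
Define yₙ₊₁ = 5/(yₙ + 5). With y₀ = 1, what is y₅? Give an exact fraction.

y₁ = 5/(1 + 5) = 5/6.
y₂ = 5/(5/6 + 5) = 6/7.
y₃ = 5/(6/7 + 5) = 35/41.
y₄ = 5/(35/41 + 5) = 41/48.
y₅ = 5/(41/48 + 5) = 240/281.

240/281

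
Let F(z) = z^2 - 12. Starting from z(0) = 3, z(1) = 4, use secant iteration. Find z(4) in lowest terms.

F(3) = -3, F(4) = 4. z(2) = 4 - 4·(4 - 3)/(4 - (-3)) = 24/7.
F(4) = 4, F(24/7) = -12/49. z(3) = (24/7) - (-12/49)·((24/7) - 4)/((-12/49) - 4) = 45/13.
F(24/7) = -12/49, F(45/13) = -3/169. z(4) = (45/13) - (-3/169)·((45/13) - (24/7))/((-3/169) - (-12/49)) = 724/209.

724/209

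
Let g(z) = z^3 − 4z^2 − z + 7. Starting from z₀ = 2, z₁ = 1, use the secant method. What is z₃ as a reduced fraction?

g(2) = −3, g(1) = 3. z₂ = 1 − 3·(1 − 2)/(3 − (−3)) = 3/2.
g(1) = 3, g(3/2) = −1/8. z₃ = (3/2) − (−1/8)·((3/2) − 1)/((−1/8) − 3) = 37/25.

37/25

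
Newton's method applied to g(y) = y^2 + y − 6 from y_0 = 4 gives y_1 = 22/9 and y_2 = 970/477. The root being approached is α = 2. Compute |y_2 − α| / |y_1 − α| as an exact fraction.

y_1 − α = 22/9 − 2 = 4/9, so |y_1 − α| = 4/9.
y_2 − α = 970/477 − 2 = 16/477, so |y_2 − α| = 16/477.
Ratio = (16/477) / (4/9) = 4/53.

4/53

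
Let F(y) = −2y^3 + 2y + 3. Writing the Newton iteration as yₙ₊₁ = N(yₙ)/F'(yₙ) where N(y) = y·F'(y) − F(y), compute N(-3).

105

F'(y) = −6y^2 + 2.
N(y) = y·F'(y) − F(y) = y·(−6y^2 + 2) − (−2y^3 + 2y + 3) = −4y^3 − 3.
N(-3) = 105.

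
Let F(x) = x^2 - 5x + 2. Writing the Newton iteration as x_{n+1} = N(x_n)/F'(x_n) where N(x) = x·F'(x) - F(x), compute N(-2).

F'(x) = 2x - 5.
N(x) = x·F'(x) - F(x) = x·(2x - 5) - (x^2 - 5x + 2) = x^2 - 2.
N(-2) = 2.

2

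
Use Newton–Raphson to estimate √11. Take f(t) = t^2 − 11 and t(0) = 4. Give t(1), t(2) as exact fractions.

f'(t) = 2t.
f(4) = 5, f'(4) = 8, so t(1) = 4 − 5/8 = 27/8.
f(27/8) = 25/64, f'(27/8) = 27/4, so t(2) = (27/8) − (25/64)/(27/4) = 1433/432.

t(1) = 27/8, t(2) = 1433/432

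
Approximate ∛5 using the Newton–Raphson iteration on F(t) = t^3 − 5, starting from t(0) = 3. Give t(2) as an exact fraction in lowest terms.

F'(t) = 3t^2.
F(3) = 22, F'(3) = 27, so t(1) = 3 − 22/27 = 59/27.
F(59/27) = 106964/19683, F'(59/27) = 3481/243, so t(2) = (59/27) − (106964/19683)/(3481/243) = 509173/281961.

509173/281961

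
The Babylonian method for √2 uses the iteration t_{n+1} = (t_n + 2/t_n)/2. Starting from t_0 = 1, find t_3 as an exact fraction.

t_1 = (1 + 2/1)/2 = 3/2.
t_2 = (3/2 + 2/(3/2))/2 = 17/12.
t_3 = (17/12 + 2/(17/12))/2 = 577/408.

577/408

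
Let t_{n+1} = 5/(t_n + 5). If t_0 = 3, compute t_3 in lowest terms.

45/53

t_1 = 5/(3 + 5) = 5/8.
t_2 = 5/(5/8 + 5) = 8/9.
t_3 = 5/(8/9 + 5) = 45/53.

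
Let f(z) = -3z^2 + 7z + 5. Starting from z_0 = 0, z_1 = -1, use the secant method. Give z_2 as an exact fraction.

f(0) = 5, f(-1) = -5. z_2 = (-1) - (-5)·((-1) - 0)/((-5) - 5) = -1/2.

-1/2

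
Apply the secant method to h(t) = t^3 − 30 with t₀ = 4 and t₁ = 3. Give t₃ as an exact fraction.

39340/12657

h(4) = 34, h(3) = −3. t₂ = 3 − (−3)·(3 − 4)/((−3) − 34) = 114/37.
h(3) = −3, h(114/37) = −38046/50653. t₃ = (114/37) − (−38046/50653)·((114/37) − 3)/((−38046/50653) − (−3)) = 39340/12657.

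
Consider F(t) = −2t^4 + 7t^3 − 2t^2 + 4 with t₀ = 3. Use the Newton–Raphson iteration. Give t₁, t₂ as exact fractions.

t₁ = 10/3, t₂ = 1677/515

F'(t) = −8t^3 + 21t^2 − 4t.
F(3) = 13, F'(3) = −39, so t₁ = 3 − 13/(−39) = 10/3.
F(10/3) = −476/81, F'(10/3) = −2060/27, so t₂ = (10/3) − (−476/81)/(−2060/27) = 1677/515.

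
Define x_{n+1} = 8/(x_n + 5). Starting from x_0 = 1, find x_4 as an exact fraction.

x_1 = 8/(1 + 5) = 4/3.
x_2 = 8/(4/3 + 5) = 24/19.
x_3 = 8/(24/19 + 5) = 152/119.
x_4 = 8/(152/119 + 5) = 952/747.

952/747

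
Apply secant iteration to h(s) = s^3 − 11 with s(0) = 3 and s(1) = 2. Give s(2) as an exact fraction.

h(3) = 16, h(2) = −3. s(2) = 2 − (−3)·(2 − 3)/((−3) − 16) = 41/19.

41/19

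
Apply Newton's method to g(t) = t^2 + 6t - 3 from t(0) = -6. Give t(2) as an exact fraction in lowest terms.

-181/28

g'(t) = 2t + 6.
g(-6) = -3, g'(-6) = -6, so t(1) = (-6) - (-3)/(-6) = -13/2.
g(-13/2) = 1/4, g'(-13/2) = -7, so t(2) = (-13/2) - (1/4)/(-7) = -181/28.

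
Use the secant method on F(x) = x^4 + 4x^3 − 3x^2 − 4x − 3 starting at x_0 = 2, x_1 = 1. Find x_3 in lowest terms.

593/377

F(2) = 25, F(1) = −5. x_2 = 1 − (−5)·(1 − 2)/((−5) − 25) = 7/6.
F(1) = −5, F(7/6) = −4595/1296. x_3 = (7/6) − (−4595/1296)·((7/6) − 1)/((−4595/1296) − (−5)) = 593/377.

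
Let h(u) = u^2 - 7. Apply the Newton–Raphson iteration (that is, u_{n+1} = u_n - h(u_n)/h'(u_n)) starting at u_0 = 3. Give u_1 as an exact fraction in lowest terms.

8/3

h'(u) = 2u.
h(3) = 2, h'(3) = 6, so u_1 = 3 - 2/6 = 8/3.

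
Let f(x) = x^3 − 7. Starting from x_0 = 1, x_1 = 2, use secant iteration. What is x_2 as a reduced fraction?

13/7

f(1) = −6, f(2) = 1. x_2 = 2 − 1·(2 − 1)/(1 − (−6)) = 13/7.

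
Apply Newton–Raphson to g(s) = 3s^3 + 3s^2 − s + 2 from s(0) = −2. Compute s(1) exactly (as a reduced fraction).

−38/23

g'(s) = 9s^2 + 6s − 1.
g(−2) = −8, g'(−2) = 23, so s(1) = (−2) − (−8)/23 = −38/23.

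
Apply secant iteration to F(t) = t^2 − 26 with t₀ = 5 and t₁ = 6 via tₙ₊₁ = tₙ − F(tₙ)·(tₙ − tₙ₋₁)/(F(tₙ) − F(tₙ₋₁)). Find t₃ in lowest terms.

F(5) = −1, F(6) = 10. t₂ = 6 − 10·(6 − 5)/(10 − (−1)) = 56/11.
F(6) = 10, F(56/11) = −10/121. t₃ = (56/11) − (−10/121)·((56/11) − 6)/((−10/121) − 10) = 311/61.

311/61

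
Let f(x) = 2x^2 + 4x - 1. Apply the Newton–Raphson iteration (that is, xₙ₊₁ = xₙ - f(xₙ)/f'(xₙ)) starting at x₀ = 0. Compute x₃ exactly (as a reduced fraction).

881/3920

f'(x) = 4x + 4.
f(0) = -1, f'(0) = 4, so x₁ = 0 - (-1)/4 = 1/4.
f(1/4) = 1/8, f'(1/4) = 5, so x₂ = (1/4) - (1/8)/5 = 9/40.
f(9/40) = 1/800, f'(9/40) = 49/10, so x₃ = (9/40) - (1/800)/(49/10) = 881/3920.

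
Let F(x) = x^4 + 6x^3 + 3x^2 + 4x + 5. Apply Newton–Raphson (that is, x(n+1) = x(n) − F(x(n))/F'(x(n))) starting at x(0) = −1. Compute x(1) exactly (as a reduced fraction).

F'(x) = 4x^3 + 18x^2 + 6x + 4.
F(−1) = −1, F'(−1) = 12, so x(1) = (−1) − (−1)/12 = −11/12.

−11/12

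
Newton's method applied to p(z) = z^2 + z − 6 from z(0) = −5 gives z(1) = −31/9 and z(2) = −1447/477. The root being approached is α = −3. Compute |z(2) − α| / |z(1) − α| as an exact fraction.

z(1) − α = −31/9 − (−3) = −31/9 + 3 = −4/9, so |z(1) − α| = 4/9.
z(2) − α = −1447/477 − (−3) = −1447/477 + 3 = −16/477, so |z(2) − α| = 16/477.
Ratio = (16/477) / (4/9) = 4/53.

4/53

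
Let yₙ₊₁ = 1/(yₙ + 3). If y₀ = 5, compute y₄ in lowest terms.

y₁ = 1/(5 + 3) = 1/8.
y₂ = 1/(1/8 + 3) = 8/25.
y₃ = 1/(8/25 + 3) = 25/83.
y₄ = 1/(25/83 + 3) = 83/274.

83/274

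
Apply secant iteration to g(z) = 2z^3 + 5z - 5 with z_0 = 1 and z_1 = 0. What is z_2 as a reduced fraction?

g(1) = 2, g(0) = -5. z_2 = 0 - (-5)·(0 - 1)/((-5) - 2) = 5/7.

5/7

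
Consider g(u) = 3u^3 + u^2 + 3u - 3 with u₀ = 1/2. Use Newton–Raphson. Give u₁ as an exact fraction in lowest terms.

16/25

g'(u) = 9u^2 + 2u + 3.
g(1/2) = -7/8, g'(1/2) = 25/4, so u₁ = (1/2) - (-7/8)/(25/4) = 16/25.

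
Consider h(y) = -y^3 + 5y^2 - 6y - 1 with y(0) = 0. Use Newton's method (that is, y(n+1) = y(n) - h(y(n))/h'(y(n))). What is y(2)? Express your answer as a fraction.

h'(y) = -3y^2 + 10y - 6.
h(0) = -1, h'(0) = -6, so y(1) = 0 - (-1)/(-6) = -1/6.
h(-1/6) = 31/216, h'(-1/6) = -31/4, so y(2) = (-1/6) - (31/216)/(-31/4) = -4/27.

-4/27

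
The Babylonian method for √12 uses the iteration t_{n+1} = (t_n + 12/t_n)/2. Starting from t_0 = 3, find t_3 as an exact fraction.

18817/5432

t_1 = (3 + 12/3)/2 = 7/2.
t_2 = (7/2 + 12/(7/2))/2 = 97/28.
t_3 = (97/28 + 12/(97/28))/2 = 18817/5432.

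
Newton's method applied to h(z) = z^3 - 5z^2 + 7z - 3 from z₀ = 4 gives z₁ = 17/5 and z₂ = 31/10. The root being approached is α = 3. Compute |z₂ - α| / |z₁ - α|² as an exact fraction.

5/8

z₁ - α = 17/5 - 3 = 2/5, so |z₁ - α| = 2/5.
z₂ - α = 31/10 - 3 = 1/10, so |z₂ - α| = 1/10.
|z₁ - α|² = 4/25.
Ratio = (1/10) / (4/25) = 5/8.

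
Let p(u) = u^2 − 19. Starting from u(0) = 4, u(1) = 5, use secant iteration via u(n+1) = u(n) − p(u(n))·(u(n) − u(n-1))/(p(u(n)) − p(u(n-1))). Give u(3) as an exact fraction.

61/14

p(4) = −3, p(5) = 6. u(2) = 5 − 6·(5 − 4)/(6 − (−3)) = 13/3.
p(5) = 6, p(13/3) = −2/9. u(3) = (13/3) − (−2/9)·((13/3) − 5)/((−2/9) − 6) = 61/14.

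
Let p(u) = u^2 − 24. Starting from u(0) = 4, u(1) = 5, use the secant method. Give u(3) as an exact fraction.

436/89

p(4) = −8, p(5) = 1. u(2) = 5 − 1·(5 − 4)/(1 − (−8)) = 44/9.
p(5) = 1, p(44/9) = −8/81. u(3) = (44/9) − (−8/81)·((44/9) − 5)/((−8/81) − 1) = 436/89.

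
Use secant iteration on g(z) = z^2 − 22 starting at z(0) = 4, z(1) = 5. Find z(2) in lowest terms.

g(4) = −6, g(5) = 3. z(2) = 5 − 3·(5 − 4)/(3 − (−6)) = 14/3.

14/3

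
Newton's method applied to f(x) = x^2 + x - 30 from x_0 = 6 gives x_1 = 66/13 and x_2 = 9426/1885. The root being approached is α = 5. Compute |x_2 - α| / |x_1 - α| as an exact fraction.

1/145

x_1 - α = 66/13 - 5 = 1/13, so |x_1 - α| = 1/13.
x_2 - α = 9426/1885 - 5 = 1/1885, so |x_2 - α| = 1/1885.
Ratio = (1/1885) / (1/13) = 1/145.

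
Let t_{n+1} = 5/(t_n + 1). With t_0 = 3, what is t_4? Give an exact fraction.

t_1 = 5/(3 + 1) = 5/4.
t_2 = 5/(5/4 + 1) = 20/9.
t_3 = 5/(20/9 + 1) = 45/29.
t_4 = 5/(45/29 + 1) = 145/74.

145/74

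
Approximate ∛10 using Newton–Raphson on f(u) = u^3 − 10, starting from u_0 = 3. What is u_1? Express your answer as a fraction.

64/27

f'(u) = 3u^2.
f(3) = 17, f'(3) = 27, so u_1 = 3 − 17/27 = 64/27.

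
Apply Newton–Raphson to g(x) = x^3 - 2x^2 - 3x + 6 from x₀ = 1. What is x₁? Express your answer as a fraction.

3/2

g'(x) = 3x^2 - 4x - 3.
g(1) = 2, g'(1) = -4, so x₁ = 1 - 2/(-4) = 3/2.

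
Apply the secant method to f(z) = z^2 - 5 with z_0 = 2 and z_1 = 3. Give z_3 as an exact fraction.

f(2) = -1, f(3) = 4. z_2 = 3 - 4·(3 - 2)/(4 - (-1)) = 11/5.
f(3) = 4, f(11/5) = -4/25. z_3 = (11/5) - (-4/25)·((11/5) - 3)/((-4/25) - 4) = 29/13.

29/13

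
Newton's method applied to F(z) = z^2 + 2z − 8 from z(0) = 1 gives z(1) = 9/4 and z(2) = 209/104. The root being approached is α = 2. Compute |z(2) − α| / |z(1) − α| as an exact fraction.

1/26

z(1) − α = 9/4 − 2 = 1/4, so |z(1) − α| = 1/4.
z(2) − α = 209/104 − 2 = 1/104, so |z(2) − α| = 1/104.
Ratio = (1/104) / (1/4) = 1/26.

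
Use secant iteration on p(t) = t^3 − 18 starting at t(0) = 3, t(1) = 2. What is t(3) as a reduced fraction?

p(3) = 9, p(2) = −10. t(2) = 2 − (−10)·(2 − 3)/((−10) − 9) = 48/19.
p(2) = −10, p(48/19) = −12870/6859. t(3) = (48/19) − (−12870/6859)·((48/19) − 2)/((−12870/6859) − (−10)) = 7377/2786.

7377/2786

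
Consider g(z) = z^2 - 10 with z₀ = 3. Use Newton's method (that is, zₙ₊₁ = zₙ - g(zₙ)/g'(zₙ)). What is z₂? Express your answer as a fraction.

g'(z) = 2z.
g(3) = -1, g'(3) = 6, so z₁ = 3 - (-1)/6 = 19/6.
g(19/6) = 1/36, g'(19/6) = 19/3, so z₂ = (19/6) - (1/36)/(19/3) = 721/228.

721/228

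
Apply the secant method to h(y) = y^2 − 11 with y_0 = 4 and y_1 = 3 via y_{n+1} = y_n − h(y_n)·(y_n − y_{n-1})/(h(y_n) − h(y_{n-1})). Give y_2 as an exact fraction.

h(4) = 5, h(3) = −2. y_2 = 3 − (−2)·(3 − 4)/((−2) − 5) = 23/7.

23/7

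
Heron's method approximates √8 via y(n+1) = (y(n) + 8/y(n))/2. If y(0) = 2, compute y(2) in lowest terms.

y(1) = (2 + 8/2)/2 = 3.
y(2) = (3 + 8/3)/2 = 17/6.

17/6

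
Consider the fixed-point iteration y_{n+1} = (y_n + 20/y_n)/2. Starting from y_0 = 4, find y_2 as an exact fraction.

161/36

y_1 = (4 + 20/4)/2 = 9/2.
y_2 = (9/2 + 20/(9/2))/2 = 161/36.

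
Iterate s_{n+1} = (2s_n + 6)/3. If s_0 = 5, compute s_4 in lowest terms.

s_1 = (2·5 + 6)/3 = 16/3.
s_2 = (2·(16/3) + 6)/3 = 50/9.
s_3 = (2·(50/9) + 6)/3 = 154/27.
s_4 = (2·(154/27) + 6)/3 = 470/81.

470/81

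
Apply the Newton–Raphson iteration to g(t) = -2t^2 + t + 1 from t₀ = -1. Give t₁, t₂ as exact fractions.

g'(t) = -4t + 1.
g(-1) = -2, g'(-1) = 5, so t₁ = (-1) - (-2)/5 = -3/5.
g(-3/5) = -8/25, g'(-3/5) = 17/5, so t₂ = (-3/5) - (-8/25)/(17/5) = -43/85.

t₁ = -3/5, t₂ = -43/85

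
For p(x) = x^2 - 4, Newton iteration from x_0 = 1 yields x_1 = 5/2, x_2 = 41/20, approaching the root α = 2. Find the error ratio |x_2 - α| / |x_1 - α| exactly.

x_1 - α = 5/2 - 2 = 1/2, so |x_1 - α| = 1/2.
x_2 - α = 41/20 - 2 = 1/20, so |x_2 - α| = 1/20.
Ratio = (1/20) / (1/2) = 1/10.

1/10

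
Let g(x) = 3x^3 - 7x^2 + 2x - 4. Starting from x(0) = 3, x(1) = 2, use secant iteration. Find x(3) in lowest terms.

334/143

g(3) = 20, g(2) = -4. x(2) = 2 - (-4)·(2 - 3)/((-4) - 20) = 13/6.
g(2) = -4, g(13/6) = -145/72. x(3) = (13/6) - (-145/72)·((13/6) - 2)/((-145/72) - (-4)) = 334/143.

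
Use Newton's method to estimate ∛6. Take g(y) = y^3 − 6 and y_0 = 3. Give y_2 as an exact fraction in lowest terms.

10187/5400

g'(y) = 3y^2.
g(3) = 21, g'(3) = 27, so y_1 = 3 − 21/27 = 20/9.
g(20/9) = 3626/729, g'(20/9) = 400/27, so y_2 = (20/9) − (3626/729)/(400/27) = 10187/5400.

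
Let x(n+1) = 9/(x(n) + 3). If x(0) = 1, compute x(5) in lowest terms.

54/29

x(1) = 9/(1 + 3) = 9/4.
x(2) = 9/(9/4 + 3) = 12/7.
x(3) = 9/(12/7 + 3) = 21/11.
x(4) = 9/(21/11 + 3) = 11/6.
x(5) = 9/(11/6 + 3) = 54/29.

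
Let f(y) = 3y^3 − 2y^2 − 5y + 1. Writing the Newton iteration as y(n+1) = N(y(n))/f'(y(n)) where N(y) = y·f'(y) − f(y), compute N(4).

f'(y) = 9y^2 − 4y − 5.
N(y) = y·f'(y) − f(y) = y·(9y^2 − 4y − 5) − (3y^3 − 2y^2 − 5y + 1) = 6y^3 − 2y^2 − 1.
N(4) = 351.

351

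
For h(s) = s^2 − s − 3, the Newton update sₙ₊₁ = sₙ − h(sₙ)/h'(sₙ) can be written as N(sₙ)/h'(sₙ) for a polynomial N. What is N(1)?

h'(s) = 2s − 1.
N(s) = s·h'(s) − h(s) = s·(2s − 1) − (s^2 − s − 3) = s^2 + 3.
N(1) = 4.

4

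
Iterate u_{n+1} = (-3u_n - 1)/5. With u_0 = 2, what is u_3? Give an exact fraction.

u_1 = (-3·2 - 1)/5 = -7/5.
u_2 = (-3·(-7/5) - 1)/5 = 16/25.
u_3 = (-3·(16/25) - 1)/5 = -73/125.

-73/125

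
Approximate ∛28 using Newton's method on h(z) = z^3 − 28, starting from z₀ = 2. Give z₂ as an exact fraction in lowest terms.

h'(z) = 3z^2.
h(2) = −20, h'(2) = 12, so z₁ = 2 − (−20)/12 = 11/3.
h(11/3) = 575/27, h'(11/3) = 121/3, so z₂ = (11/3) − (575/27)/(121/3) = 3418/1089.

3418/1089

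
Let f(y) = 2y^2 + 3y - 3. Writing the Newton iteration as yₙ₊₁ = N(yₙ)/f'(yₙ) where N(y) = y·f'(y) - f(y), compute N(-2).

f'(y) = 4y + 3.
N(y) = y·f'(y) - f(y) = y·(4y + 3) - (2y^2 + 3y - 3) = 2y^2 + 3.
N(-2) = 11.

11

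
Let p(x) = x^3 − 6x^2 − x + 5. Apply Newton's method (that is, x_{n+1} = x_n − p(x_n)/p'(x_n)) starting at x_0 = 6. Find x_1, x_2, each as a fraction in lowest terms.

x_1 = 211/35, x_2 = 9224077/1530130

p'(x) = 3x^2 − 12x − 1.
p(6) = −1, p'(6) = 35, so x_1 = 6 − (−1)/35 = 211/35.
p(211/35) = 421/42875, p'(211/35) = 43718/1225, so x_2 = (211/35) − (421/42875)/(43718/1225) = 9224077/1530130.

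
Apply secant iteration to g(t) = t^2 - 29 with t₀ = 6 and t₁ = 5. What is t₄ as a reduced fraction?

g(6) = 7, g(5) = -4. t₂ = 5 - (-4)·(5 - 6)/((-4) - 7) = 59/11.
g(5) = -4, g(59/11) = -28/121. t₃ = (59/11) - (-28/121)·((59/11) - 5)/((-28/121) - (-4)) = 307/57.
g(59/11) = -28/121, g(307/57) = 28/3249. t₄ = (307/57) - (28/3249)·((307/57) - (59/11))/((28/3249) - (-28/121)) = 9074/1685.

9074/1685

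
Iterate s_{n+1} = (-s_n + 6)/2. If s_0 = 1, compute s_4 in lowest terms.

31/16

s_1 = (-1 + 6)/2 = 5/2.
s_2 = (-(5/2) + 6)/2 = 7/4.
s_3 = (-(7/4) + 6)/2 = 17/8.
s_4 = (-(17/8) + 6)/2 = 31/16.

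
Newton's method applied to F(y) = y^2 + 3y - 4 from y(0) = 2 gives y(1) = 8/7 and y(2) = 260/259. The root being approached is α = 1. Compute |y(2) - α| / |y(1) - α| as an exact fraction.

1/37

y(1) - α = 8/7 - 1 = 1/7, so |y(1) - α| = 1/7.
y(2) - α = 260/259 - 1 = 1/259, so |y(2) - α| = 1/259.
Ratio = (1/259) / (1/7) = 1/37.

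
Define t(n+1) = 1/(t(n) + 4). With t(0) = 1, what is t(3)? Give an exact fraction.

t(1) = 1/(1 + 4) = 1/5.
t(2) = 1/(1/5 + 4) = 5/21.
t(3) = 1/(5/21 + 4) = 21/89.

21/89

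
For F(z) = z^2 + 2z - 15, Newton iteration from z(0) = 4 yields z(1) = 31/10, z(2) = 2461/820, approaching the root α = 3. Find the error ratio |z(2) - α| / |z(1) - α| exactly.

1/82

z(1) - α = 31/10 - 3 = 1/10, so |z(1) - α| = 1/10.
z(2) - α = 2461/820 - 3 = 1/820, so |z(2) - α| = 1/820.
Ratio = (1/820) / (1/10) = 1/82.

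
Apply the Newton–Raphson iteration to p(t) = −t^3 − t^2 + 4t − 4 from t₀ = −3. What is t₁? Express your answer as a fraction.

p'(t) = −3t^2 − 2t + 4.
p(−3) = 2, p'(−3) = −17, so t₁ = (−3) − 2/(−17) = −49/17.

−49/17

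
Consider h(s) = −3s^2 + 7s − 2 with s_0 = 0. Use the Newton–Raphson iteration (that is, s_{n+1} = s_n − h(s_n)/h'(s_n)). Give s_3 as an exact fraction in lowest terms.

h'(s) = −6s + 7.
h(0) = −2, h'(0) = 7, so s_1 = 0 − (−2)/7 = 2/7.
h(2/7) = −12/49, h'(2/7) = 37/7, so s_2 = (2/7) − (−12/49)/(37/7) = 86/259.
h(86/259) = −432/67081, h'(86/259) = 1297/259, so s_3 = (86/259) − (−432/67081)/(1297/259) = 111974/335923.

111974/335923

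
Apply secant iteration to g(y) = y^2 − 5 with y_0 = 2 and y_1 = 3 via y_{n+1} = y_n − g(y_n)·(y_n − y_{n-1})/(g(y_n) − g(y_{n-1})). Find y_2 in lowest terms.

11/5

g(2) = −1, g(3) = 4. y_2 = 3 − 4·(3 − 2)/(4 − (−1)) = 11/5.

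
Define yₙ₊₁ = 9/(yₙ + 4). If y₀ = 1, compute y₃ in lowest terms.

261/161

y₁ = 9/(1 + 4) = 9/5.
y₂ = 9/(9/5 + 4) = 45/29.
y₃ = 9/(45/29 + 4) = 261/161.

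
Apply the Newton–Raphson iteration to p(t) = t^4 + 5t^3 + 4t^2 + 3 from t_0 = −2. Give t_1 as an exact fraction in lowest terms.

−19/12

p'(t) = 4t^3 + 15t^2 + 8t.
p(−2) = −5, p'(−2) = 12, so t_1 = (−2) − (−5)/12 = −19/12.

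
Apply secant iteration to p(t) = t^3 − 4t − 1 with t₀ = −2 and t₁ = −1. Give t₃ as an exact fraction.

−31/13

p(−2) = −1, p(−1) = 2. t₂ = (−1) − 2·((−1) − (−2))/(2 − (−1)) = −5/3.
p(−1) = 2, p(−5/3) = 28/27. t₃ = (−5/3) − (28/27)·((−5/3) − (−1))/((28/27) − 2) = −31/13.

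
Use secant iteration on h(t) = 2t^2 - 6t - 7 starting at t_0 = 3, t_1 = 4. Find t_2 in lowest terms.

31/8

h(3) = -7, h(4) = 1. t_2 = 4 - 1·(4 - 3)/(1 - (-7)) = 31/8.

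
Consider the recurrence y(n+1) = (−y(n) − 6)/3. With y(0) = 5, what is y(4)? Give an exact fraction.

−115/81

y(1) = (−5 − 6)/3 = −11/3.
y(2) = (−(−11/3) − 6)/3 = −7/9.
y(3) = (−(−7/9) − 6)/3 = −47/27.
y(4) = (−(−47/27) − 6)/3 = −115/81.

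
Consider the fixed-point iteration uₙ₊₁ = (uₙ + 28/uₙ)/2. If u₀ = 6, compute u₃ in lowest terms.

u₁ = (6 + 28/6)/2 = 16/3.
u₂ = (16/3 + 28/(16/3))/2 = 127/24.
u₃ = (127/24 + 28/(127/24))/2 = 32257/6096.

32257/6096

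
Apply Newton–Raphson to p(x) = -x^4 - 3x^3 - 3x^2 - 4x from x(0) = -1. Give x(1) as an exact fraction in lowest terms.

0

p'(x) = -4x^3 - 9x^2 - 6x - 4.
p(-1) = 3, p'(-1) = -3, so x(1) = (-1) - 3/(-3) = 0.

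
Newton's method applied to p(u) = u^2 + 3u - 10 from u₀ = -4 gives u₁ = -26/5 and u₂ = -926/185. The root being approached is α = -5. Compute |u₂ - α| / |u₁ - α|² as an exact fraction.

5/37

u₁ - α = -26/5 - (-5) = -26/5 + 5 = -1/5, so |u₁ - α| = 1/5.
u₂ - α = -926/185 - (-5) = -926/185 + 5 = -1/185, so |u₂ - α| = 1/185.
|u₁ - α|² = 1/25.
Ratio = (1/185) / (1/25) = 5/37.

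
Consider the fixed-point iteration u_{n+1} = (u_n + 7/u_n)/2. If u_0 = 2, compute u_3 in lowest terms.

u_1 = (2 + 7/2)/2 = 11/4.
u_2 = (11/4 + 7/(11/4))/2 = 233/88.
u_3 = (233/88 + 7/(233/88))/2 = 108497/41008.

108497/41008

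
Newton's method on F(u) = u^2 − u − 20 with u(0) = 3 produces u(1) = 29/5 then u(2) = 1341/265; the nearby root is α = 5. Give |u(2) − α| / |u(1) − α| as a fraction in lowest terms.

u(1) − α = 29/5 − 5 = 4/5, so |u(1) − α| = 4/5.
u(2) − α = 1341/265 − 5 = 16/265, so |u(2) − α| = 16/265.
Ratio = (16/265) / (4/5) = 4/53.

4/53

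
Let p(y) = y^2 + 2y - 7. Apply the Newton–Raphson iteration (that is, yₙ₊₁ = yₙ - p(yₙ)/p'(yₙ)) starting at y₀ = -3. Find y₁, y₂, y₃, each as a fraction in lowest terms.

y₁ = -4, y₂ = -23/6, y₃ = -781/204

p'(y) = 2y + 2.
p(-3) = -4, p'(-3) = -4, so y₁ = (-3) - (-4)/(-4) = -4.
p(-4) = 1, p'(-4) = -6, so y₂ = (-4) - 1/(-6) = -23/6.
p(-23/6) = 1/36, p'(-23/6) = -17/3, so y₃ = (-23/6) - (1/36)/(-17/3) = -781/204.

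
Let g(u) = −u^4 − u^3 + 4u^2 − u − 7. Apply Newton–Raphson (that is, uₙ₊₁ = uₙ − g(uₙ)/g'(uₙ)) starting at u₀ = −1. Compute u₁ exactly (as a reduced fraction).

−5/4

g'(u) = −4u^3 − 3u^2 + 8u − 1.
g(−1) = −2, g'(−1) = −8, so u₁ = (−1) − (−2)/(−8) = −5/4.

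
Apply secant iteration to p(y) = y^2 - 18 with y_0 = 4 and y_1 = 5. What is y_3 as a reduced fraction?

352/83

p(4) = -2, p(5) = 7. y_2 = 5 - 7·(5 - 4)/(7 - (-2)) = 38/9.
p(5) = 7, p(38/9) = -14/81. y_3 = (38/9) - (-14/81)·((38/9) - 5)/((-14/81) - 7) = 352/83.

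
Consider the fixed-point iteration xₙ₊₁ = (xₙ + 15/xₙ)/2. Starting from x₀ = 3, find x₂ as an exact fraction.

31/8

x₁ = (3 + 15/3)/2 = 4.
x₂ = (4 + 15/4)/2 = 31/8.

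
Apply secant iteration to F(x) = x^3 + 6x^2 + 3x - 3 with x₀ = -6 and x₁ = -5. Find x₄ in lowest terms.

-70935707/13305343

F(-6) = -21, F(-5) = 7. x₂ = (-5) - 7·((-5) - (-6))/(7 - (-21)) = -21/4.
F(-5) = 7, F(-21/4) = 123/64. x₃ = (-21/4) - (123/64)·((-21/4) - (-5))/((123/64) - 7) = -1737/325.
F(-21/4) = 123/64, F(-1737/325) = -10739253/34328125. x₄ = (-1737/325) - (-10739253/34328125)·((-1737/325) - (-21/4))/((-10739253/34328125) - (123/64)) = -70935707/13305343.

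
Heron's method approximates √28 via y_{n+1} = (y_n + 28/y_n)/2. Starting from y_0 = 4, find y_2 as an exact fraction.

y_1 = (4 + 28/4)/2 = 11/2.
y_2 = (11/2 + 28/(11/2))/2 = 233/44.

233/44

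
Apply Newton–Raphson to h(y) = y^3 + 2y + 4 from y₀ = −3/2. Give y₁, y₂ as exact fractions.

y₁ = −43/35, y₂ = −330514/279895

h'(y) = 3y^2 + 2.
h(−3/2) = −19/8, h'(−3/2) = 35/4, so y₁ = (−3/2) − (−19/8)/(35/4) = −43/35.
h(−43/35) = −13357/42875, h'(−43/35) = 7997/1225, so y₂ = (−43/35) − (−13357/42875)/(7997/1225) = −330514/279895.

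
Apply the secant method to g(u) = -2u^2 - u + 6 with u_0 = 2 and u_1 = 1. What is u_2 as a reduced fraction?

10/7

g(2) = -4, g(1) = 3. u_2 = 1 - 3·(1 - 2)/(3 - (-4)) = 10/7.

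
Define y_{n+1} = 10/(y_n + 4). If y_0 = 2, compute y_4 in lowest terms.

490/281

y_1 = 10/(2 + 4) = 5/3.
y_2 = 10/(5/3 + 4) = 30/17.
y_3 = 10/(30/17 + 4) = 85/49.
y_4 = 10/(85/49 + 4) = 490/281.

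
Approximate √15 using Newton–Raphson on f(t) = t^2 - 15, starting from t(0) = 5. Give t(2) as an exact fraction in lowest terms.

f'(t) = 2t.
f(5) = 10, f'(5) = 10, so t(1) = 5 - 10/10 = 4.
f(4) = 1, f'(4) = 8, so t(2) = 4 - 1/8 = 31/8.

31/8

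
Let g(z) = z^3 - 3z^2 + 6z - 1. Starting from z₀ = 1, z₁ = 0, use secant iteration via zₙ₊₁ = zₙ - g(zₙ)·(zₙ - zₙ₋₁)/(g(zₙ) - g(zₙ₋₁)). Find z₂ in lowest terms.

g(1) = 3, g(0) = -1. z₂ = 0 - (-1)·(0 - 1)/((-1) - 3) = 1/4.

1/4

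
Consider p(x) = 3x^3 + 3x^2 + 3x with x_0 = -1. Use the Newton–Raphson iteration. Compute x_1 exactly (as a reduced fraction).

p'(x) = 9x^2 + 6x + 3.
p(-1) = -3, p'(-1) = 6, so x_1 = (-1) - (-3)/6 = -1/2.

-1/2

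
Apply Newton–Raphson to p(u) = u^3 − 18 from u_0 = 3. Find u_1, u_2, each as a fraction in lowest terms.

p'(u) = 3u^2.
p(3) = 9, p'(3) = 27, so u_1 = 3 − 9/27 = 8/3.
p(8/3) = 26/27, p'(8/3) = 64/3, so u_2 = (8/3) − (26/27)/(64/3) = 755/288.

u_1 = 8/3, u_2 = 755/288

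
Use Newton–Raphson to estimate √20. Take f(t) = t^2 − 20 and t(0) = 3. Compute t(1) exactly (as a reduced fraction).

f'(t) = 2t.
f(3) = −11, f'(3) = 6, so t(1) = 3 − (−11)/6 = 29/6.

29/6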